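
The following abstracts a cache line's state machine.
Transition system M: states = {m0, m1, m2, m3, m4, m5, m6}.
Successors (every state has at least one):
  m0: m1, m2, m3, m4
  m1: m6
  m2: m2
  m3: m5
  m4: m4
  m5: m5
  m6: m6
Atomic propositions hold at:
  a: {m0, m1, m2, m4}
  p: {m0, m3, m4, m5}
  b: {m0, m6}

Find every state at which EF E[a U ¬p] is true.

Sat(¬p) = {m1, m2, m6}
E[a U ¬p]: least fixpoint, start Z0 = Sat(¬p) = {m1, m2, m6}, add states in Sat(a) with some successor in Z. Z1 = {m0, m1, m2, m6}; fixed.
Sat(E[a U ¬p]) = {m0, m1, m2, m6}
EF E[a U ¬p]: least fixpoint, start Z0 = {m0, m1, m2, m6}, add states with some successor in Z. Already a fixed point.
Sat(EF E[a U ¬p]) = {m0, m1, m2, m6}

{m0, m1, m2, m6}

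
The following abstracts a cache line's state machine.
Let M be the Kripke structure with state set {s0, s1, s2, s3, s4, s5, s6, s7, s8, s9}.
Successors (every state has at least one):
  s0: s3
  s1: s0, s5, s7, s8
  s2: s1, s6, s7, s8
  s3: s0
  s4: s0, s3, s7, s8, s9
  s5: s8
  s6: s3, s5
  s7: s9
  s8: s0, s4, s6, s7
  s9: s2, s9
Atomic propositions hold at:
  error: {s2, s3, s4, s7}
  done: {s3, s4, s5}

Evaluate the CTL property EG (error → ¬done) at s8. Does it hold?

Sat(¬done) = {s0, s1, s2, s6, s7, s8, s9}
Sat(error → ¬done) = {s0, s1, s2, s5, s6, s7, s8, s9}
EG (error → ¬done): greatest fixpoint, start Z0 = {s0, s1, s2, s5, s6, s7, s8, s9}, keep only states in Sat with some successor in Z. Z1 = {s1, s2, s5, s6, s7, s8, s9}; fixed.
Sat(EG (error → ¬done)) = {s1, s2, s5, s6, s7, s8, s9}
s8 ∈ Sat(EG (error → ¬done)) = {s1, s2, s5, s6, s7, s8, s9}, so the formula holds at s8.

Yes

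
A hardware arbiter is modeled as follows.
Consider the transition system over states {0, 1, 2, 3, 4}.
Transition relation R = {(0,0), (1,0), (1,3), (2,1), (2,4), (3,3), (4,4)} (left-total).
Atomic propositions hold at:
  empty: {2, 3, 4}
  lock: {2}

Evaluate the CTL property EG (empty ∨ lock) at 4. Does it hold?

Yes

Sat(empty ∨ lock) = {2, 3, 4}
EG (empty ∨ lock): greatest fixpoint, start Z0 = {2, 3, 4}, keep only states in Sat with some successor in Z. Already a fixed point.
Sat(EG (empty ∨ lock)) = {2, 3, 4}
4 ∈ Sat(EG (empty ∨ lock)) = {2, 3, 4}, so the formula holds at 4.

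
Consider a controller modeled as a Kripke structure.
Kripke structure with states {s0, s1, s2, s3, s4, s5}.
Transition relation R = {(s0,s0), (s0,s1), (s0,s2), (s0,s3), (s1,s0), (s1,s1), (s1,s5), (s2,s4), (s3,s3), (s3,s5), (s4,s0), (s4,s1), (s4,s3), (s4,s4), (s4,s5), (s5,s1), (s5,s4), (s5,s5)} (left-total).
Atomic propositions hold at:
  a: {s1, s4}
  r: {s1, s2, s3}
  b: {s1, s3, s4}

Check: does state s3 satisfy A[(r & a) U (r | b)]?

Yes

Sat(r & a) = {s1}
Sat(r | b) = {s1, s2, s3, s4}
A[(r & a) U (r | b)]: least fixpoint, start Z0 = Sat((r | b)) = {s1, s2, s3, s4}, add states in Sat(r & a) with every successor in Z. Already a fixed point.
Sat(A[(r & a) U (r | b)]) = {s1, s2, s3, s4}
s3 ∈ Sat(A[(r & a) U (r | b)]) = {s1, s2, s3, s4}, so the formula holds at s3.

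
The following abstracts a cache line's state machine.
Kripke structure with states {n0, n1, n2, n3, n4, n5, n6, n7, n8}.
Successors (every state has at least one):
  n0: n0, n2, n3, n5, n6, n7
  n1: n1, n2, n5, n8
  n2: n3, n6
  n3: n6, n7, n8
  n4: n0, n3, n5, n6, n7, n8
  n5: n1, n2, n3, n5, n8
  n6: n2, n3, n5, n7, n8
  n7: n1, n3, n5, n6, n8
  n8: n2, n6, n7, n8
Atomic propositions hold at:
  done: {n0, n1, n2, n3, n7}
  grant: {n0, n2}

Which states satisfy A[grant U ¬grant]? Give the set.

{n1, n2, n3, n4, n5, n6, n7, n8}

Sat(¬grant) = {n1, n3, n4, n5, n6, n7, n8}
A[grant U ¬grant]: least fixpoint, start Z0 = Sat(¬grant) = {n1, n3, n4, n5, n6, n7, n8}, add states in Sat(grant) with every successor in Z. Z1 = {n1, n2, n3, n4, n5, n6, n7, n8}; fixed.
Sat(A[grant U ¬grant]) = {n1, n2, n3, n4, n5, n6, n7, n8}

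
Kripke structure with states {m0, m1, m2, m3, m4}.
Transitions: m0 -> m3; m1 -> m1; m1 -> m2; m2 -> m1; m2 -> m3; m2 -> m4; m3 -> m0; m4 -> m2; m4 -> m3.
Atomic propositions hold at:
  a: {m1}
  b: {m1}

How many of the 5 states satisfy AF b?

AF b: least fixpoint, start Z0 = {m1}, add states with every successor in Z. Already a fixed point.
Sat(AF b) = {m1}
|Sat(AF b)| = |{m1}| = 1.

1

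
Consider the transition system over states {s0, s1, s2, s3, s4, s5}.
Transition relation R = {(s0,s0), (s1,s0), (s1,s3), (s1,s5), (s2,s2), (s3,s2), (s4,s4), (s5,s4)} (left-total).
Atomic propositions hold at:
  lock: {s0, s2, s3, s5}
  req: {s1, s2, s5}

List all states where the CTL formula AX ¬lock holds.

{s4, s5}

Sat(¬lock) = {s1, s4}
Sat(AX ¬lock) = {s : every successor in {s1, s4}} = {s4, s5}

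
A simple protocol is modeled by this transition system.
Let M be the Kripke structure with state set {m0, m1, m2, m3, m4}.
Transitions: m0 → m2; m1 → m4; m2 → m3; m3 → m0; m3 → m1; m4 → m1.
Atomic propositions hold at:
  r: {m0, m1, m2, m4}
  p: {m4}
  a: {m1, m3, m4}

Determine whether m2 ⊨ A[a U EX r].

Sat(EX r) = {s : some successor in {m0, m1, m2, m4}} = {m0, m1, m3, m4}
A[a U EX r]: least fixpoint, start Z0 = Sat(EX r) = {m0, m1, m3, m4}, add states in Sat(a) with every successor in Z. Already a fixed point.
Sat(A[a U EX r]) = {m0, m1, m3, m4}
m2 ∉ Sat(A[a U EX r]) = {m0, m1, m3, m4}, so the formula does not hold at m2.

No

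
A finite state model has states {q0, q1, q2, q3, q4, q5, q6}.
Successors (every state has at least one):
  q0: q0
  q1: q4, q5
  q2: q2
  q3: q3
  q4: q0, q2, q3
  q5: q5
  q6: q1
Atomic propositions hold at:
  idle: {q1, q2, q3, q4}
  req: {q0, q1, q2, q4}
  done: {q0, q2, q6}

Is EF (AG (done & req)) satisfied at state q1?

Sat(done & req) = {q0, q2}
AG (done & req): greatest fixpoint, start Z0 = {q0, q2}, keep only states in Sat with every successor in Z. Already a fixed point.
Sat(AG (done & req)) = {q0, q2}
EF (AG (done & req)): least fixpoint, start Z0 = {q0, q2}, add states with some successor in Z. Z1 = {q0, q2, q4}; Z2 = {q0, q1, q2, q4}; Z3 = {q0, q1, q2, q4, q6}; fixed.
Sat(EF (AG (done & req))) = {q0, q1, q2, q4, q6}
q1 ∈ Sat(EF (AG (done & req))) = {q0, q1, q2, q4, q6}, so the formula holds at q1.

Yes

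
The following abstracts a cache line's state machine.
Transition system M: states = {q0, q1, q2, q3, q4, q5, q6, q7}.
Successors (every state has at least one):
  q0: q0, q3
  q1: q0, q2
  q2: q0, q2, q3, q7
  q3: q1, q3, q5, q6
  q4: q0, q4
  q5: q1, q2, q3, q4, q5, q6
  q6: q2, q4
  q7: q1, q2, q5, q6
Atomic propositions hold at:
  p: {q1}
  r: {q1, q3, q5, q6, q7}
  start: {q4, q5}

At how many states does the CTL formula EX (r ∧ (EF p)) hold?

5

EF p: least fixpoint, start Z0 = {q1}, add states with some successor in Z. Z1 = {q1, q3, q5, q7}; Z2 = {q0, q1, q2, q3, q5, q7}; Z3 = {q0, q1, q2, q3, q4, q5, q6, q7}; fixed.
Sat(EF p) = {q0, q1, q2, q3, q4, q5, q6, q7}
Sat(r ∧ (EF p)) = {q1, q3, q5, q6, q7}
Sat(EX (r ∧ (EF p))) = {s : some successor in {q1, q3, q5, q6, q7}} = {q0, q2, q3, q5, q7}
|Sat(EX (r ∧ (EF p)))| = |{q0, q2, q3, q5, q7}| = 5.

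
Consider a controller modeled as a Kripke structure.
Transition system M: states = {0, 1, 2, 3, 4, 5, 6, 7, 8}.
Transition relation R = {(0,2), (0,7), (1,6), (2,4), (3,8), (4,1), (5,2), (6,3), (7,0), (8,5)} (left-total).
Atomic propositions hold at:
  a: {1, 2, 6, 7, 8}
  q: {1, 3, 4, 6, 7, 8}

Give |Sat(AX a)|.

Sat(AX a) = {s : every successor in {1, 2, 6, 7, 8}} = {0, 1, 3, 4, 5}
|Sat(AX a)| = |{0, 1, 3, 4, 5}| = 5.

5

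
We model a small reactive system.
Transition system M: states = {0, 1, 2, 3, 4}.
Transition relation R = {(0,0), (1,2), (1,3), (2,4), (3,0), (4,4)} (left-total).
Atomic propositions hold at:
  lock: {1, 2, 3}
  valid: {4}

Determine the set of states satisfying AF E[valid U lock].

E[valid U lock]: least fixpoint, start Z0 = Sat(lock) = {1, 2, 3}, add states in Sat(valid) with some successor in Z. Already a fixed point.
Sat(E[valid U lock]) = {1, 2, 3}
AF E[valid U lock]: least fixpoint, start Z0 = {1, 2, 3}, add states with every successor in Z. Already a fixed point.
Sat(AF E[valid U lock]) = {1, 2, 3}

{1, 2, 3}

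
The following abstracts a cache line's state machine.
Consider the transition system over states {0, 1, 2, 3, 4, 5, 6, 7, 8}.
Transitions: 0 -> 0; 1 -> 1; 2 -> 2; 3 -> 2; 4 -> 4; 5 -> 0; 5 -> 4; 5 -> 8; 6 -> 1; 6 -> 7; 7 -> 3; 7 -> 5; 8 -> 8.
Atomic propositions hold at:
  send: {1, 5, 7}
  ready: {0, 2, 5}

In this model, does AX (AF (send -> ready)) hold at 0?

Yes

Sat(send -> ready) = {0, 2, 3, 4, 5, 6, 8}
AF (send -> ready): least fixpoint, start Z0 = {0, 2, 3, 4, 5, 6, 8}, add states with every successor in Z. Z1 = {0, 2, 3, 4, 5, 6, 7, 8}; fixed.
Sat(AF (send -> ready)) = {0, 2, 3, 4, 5, 6, 7, 8}
Sat(AX (AF (send -> ready))) = {s : every successor in {0, 2, 3, 4, 5, 6, 7, 8}} = {0, 2, 3, 4, 5, 7, 8}
0 ∈ Sat(AX (AF (send -> ready))) = {0, 2, 3, 4, 5, 7, 8}, so the formula holds at 0.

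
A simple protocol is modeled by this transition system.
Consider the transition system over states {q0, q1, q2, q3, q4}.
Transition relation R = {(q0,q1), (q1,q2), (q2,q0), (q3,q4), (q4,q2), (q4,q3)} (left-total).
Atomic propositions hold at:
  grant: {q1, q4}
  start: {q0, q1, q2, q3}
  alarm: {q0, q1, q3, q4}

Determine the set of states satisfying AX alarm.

{q0, q2, q3}

Sat(AX alarm) = {s : every successor in {q0, q1, q3, q4}} = {q0, q2, q3}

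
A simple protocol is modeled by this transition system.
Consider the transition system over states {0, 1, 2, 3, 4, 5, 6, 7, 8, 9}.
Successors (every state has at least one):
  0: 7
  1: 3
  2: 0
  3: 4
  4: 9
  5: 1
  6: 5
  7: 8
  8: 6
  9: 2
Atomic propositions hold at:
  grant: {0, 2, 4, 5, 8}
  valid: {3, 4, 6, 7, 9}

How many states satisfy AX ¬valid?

5

Sat(¬valid) = {0, 1, 2, 5, 8}
Sat(AX ¬valid) = {s : every successor in {0, 1, 2, 5, 8}} = {2, 5, 6, 7, 9}
|Sat(AX ¬valid)| = |{2, 5, 6, 7, 9}| = 5.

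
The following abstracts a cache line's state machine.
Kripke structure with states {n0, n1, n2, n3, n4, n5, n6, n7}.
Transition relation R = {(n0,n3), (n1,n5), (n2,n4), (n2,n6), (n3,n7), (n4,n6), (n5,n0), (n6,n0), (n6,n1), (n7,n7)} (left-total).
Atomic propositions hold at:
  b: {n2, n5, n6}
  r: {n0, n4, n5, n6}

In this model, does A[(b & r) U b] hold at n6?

Yes

Sat(b & r) = {n5, n6}
A[(b & r) U b]: least fixpoint, start Z0 = Sat(b) = {n2, n5, n6}, add states in Sat(b & r) with every successor in Z. Already a fixed point.
Sat(A[(b & r) U b]) = {n2, n5, n6}
n6 ∈ Sat(A[(b & r) U b]) = {n2, n5, n6}, so the formula holds at n6.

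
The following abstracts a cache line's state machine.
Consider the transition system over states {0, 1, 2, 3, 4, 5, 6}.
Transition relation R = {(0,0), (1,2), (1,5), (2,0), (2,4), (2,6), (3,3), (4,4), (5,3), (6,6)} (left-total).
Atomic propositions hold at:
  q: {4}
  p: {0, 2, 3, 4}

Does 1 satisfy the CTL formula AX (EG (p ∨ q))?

No

Sat(p ∨ q) = {0, 2, 3, 4}
EG (p ∨ q): greatest fixpoint, start Z0 = {0, 2, 3, 4}, keep only states in Sat with some successor in Z. Already a fixed point.
Sat(EG (p ∨ q)) = {0, 2, 3, 4}
Sat(AX (EG (p ∨ q))) = {s : every successor in {0, 2, 3, 4}} = {0, 3, 4, 5}
1 ∉ Sat(AX (EG (p ∨ q))) = {0, 3, 4, 5}, so the formula does not hold at 1.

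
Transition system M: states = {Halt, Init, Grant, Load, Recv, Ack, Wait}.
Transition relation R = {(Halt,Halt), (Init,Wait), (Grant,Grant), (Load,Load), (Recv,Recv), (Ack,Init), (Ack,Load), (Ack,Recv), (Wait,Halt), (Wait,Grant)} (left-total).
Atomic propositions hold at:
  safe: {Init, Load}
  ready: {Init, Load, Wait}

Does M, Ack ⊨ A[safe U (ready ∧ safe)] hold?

No

Sat(ready ∧ safe) = {Init, Load}
A[safe U (ready ∧ safe)]: least fixpoint, start Z0 = Sat((ready ∧ safe)) = {Init, Load}, add states in Sat(safe) with every successor in Z. Already a fixed point.
Sat(A[safe U (ready ∧ safe)]) = {Init, Load}
Ack ∉ Sat(A[safe U (ready ∧ safe)]) = {Init, Load}, so the formula does not hold at Ack.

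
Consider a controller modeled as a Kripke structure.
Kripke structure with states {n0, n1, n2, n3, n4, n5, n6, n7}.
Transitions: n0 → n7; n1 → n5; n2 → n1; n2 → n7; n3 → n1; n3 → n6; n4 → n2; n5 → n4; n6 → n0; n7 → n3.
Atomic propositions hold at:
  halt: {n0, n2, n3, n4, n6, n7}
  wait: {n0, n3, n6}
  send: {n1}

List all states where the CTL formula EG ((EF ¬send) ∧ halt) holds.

Sat(¬send) = {n0, n2, n3, n4, n5, n6, n7}
EF ¬send: least fixpoint, start Z0 = {n0, n2, n3, n4, n5, n6, n7}, add states with some successor in Z. Z1 = {n0, n1, n2, n3, n4, n5, n6, n7}; fixed.
Sat(EF ¬send) = {n0, n1, n2, n3, n4, n5, n6, n7}
Sat((EF ¬send) ∧ halt) = {n0, n2, n3, n4, n6, n7}
EG ((EF ¬send) ∧ halt): greatest fixpoint, start Z0 = {n0, n2, n3, n4, n6, n7}, keep only states in Sat with some successor in Z. Already a fixed point.
Sat(EG ((EF ¬send) ∧ halt)) = {n0, n2, n3, n4, n6, n7}

{n0, n2, n3, n4, n6, n7}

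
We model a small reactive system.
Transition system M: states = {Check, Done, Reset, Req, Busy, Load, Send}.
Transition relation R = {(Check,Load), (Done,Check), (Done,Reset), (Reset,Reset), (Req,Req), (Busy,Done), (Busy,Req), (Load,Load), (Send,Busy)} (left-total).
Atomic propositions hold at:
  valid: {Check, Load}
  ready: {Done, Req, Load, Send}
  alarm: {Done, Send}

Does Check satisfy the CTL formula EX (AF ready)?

Yes

AF ready: least fixpoint, start Z0 = {Done, Req, Load, Send}, add states with every successor in Z. Z1 = {Check, Done, Req, Busy, Load, Send}; fixed.
Sat(AF ready) = {Check, Done, Req, Busy, Load, Send}
Sat(EX (AF ready)) = {s : some successor in {Check, Done, Req, Busy, Load, Send}} = {Check, Done, Req, Busy, Load, Send}
Check ∈ Sat(EX (AF ready)) = {Check, Done, Req, Busy, Load, Send}, so the formula holds at Check.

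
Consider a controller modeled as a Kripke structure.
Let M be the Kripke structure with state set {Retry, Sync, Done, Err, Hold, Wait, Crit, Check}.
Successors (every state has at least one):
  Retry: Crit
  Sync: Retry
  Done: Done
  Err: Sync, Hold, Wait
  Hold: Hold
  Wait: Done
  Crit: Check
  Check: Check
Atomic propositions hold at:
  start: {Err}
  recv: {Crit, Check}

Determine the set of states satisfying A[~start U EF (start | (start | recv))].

Sat(~start) = {Retry, Sync, Done, Hold, Wait, Crit, Check}
Sat(start | recv) = {Err, Crit, Check}
Sat(start | (start | recv)) = {Err, Crit, Check}
EF (start | (start | recv)): least fixpoint, start Z0 = {Err, Crit, Check}, add states with some successor in Z. Z1 = {Retry, Err, Crit, Check}; Z2 = {Retry, Sync, Err, Crit, Check}; fixed.
Sat(EF (start | (start | recv))) = {Retry, Sync, Err, Crit, Check}
A[~start U EF (start | (start | recv))]: least fixpoint, start Z0 = Sat(EF (start | (start | recv))) = {Retry, Sync, Err, Crit, Check}, add states in Sat(~start) with every successor in Z. Already a fixed point.
Sat(A[~start U EF (start | (start | recv))]) = {Retry, Sync, Err, Crit, Check}

{Retry, Sync, Err, Crit, Check}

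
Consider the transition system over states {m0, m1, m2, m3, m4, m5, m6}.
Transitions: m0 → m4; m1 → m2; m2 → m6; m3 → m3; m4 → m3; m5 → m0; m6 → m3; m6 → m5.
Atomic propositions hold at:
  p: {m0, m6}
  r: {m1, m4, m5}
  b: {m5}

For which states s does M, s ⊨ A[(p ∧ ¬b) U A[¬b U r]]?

{m0, m1, m4, m5}

Sat(¬b) = {m0, m1, m2, m3, m4, m6}
Sat(p ∧ ¬b) = {m0, m6}
A[¬b U r]: least fixpoint, start Z0 = Sat(r) = {m1, m4, m5}, add states in Sat(¬b) with every successor in Z. Z1 = {m0, m1, m4, m5}; fixed.
Sat(A[¬b U r]) = {m0, m1, m4, m5}
A[(p ∧ ¬b) U A[¬b U r]]: least fixpoint, start Z0 = Sat(A[¬b U r]) = {m0, m1, m4, m5}, add states in Sat(p ∧ ¬b) with every successor in Z. Already a fixed point.
Sat(A[(p ∧ ¬b) U A[¬b U r]]) = {m0, m1, m4, m5}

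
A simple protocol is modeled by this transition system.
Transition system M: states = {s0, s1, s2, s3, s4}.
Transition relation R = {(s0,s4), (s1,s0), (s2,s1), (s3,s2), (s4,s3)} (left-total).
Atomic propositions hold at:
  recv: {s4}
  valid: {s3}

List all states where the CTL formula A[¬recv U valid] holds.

Sat(¬recv) = {s0, s1, s2, s3}
A[¬recv U valid]: least fixpoint, start Z0 = Sat(valid) = {s3}, add states in Sat(¬recv) with every successor in Z. Already a fixed point.
Sat(A[¬recv U valid]) = {s3}

{s3}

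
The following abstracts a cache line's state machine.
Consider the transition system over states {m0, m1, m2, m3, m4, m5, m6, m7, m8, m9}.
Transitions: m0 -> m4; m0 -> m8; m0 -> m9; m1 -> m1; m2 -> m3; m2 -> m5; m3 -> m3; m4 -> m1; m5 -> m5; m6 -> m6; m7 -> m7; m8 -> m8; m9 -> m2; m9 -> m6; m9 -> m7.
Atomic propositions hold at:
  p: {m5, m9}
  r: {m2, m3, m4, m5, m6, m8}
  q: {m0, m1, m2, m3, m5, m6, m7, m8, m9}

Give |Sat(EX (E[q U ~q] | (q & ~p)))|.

Sat(~q) = {m4}
E[q U ~q]: least fixpoint, start Z0 = Sat(~q) = {m4}, add states in Sat(q) with some successor in Z. Z1 = {m0, m4}; fixed.
Sat(E[q U ~q]) = {m0, m4}
Sat(~p) = {m0, m1, m2, m3, m4, m6, m7, m8}
Sat(q & ~p) = {m0, m1, m2, m3, m6, m7, m8}
Sat(E[q U ~q] | (q & ~p)) = {m0, m1, m2, m3, m4, m6, m7, m8}
Sat(EX (E[q U ~q] | (q & ~p))) = {s : some successor in {m0, m1, m2, m3, m4, m6, m7, m8}} = {m0, m1, m2, m3, m4, m6, m7, m8, m9}
|Sat(EX (E[q U ~q] | (q & ~p)))| = |{m0, m1, m2, m3, m4, m6, m7, m8, m9}| = 9.

9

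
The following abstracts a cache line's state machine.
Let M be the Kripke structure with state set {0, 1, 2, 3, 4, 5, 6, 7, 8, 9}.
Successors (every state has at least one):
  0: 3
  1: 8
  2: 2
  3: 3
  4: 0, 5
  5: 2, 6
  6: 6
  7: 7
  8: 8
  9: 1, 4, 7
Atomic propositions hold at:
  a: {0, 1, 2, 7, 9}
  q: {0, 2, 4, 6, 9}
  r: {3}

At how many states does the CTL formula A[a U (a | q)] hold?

7

Sat(a | q) = {0, 1, 2, 4, 6, 7, 9}
A[a U (a | q)]: least fixpoint, start Z0 = Sat((a | q)) = {0, 1, 2, 4, 6, 7, 9}, add states in Sat(a) with every successor in Z. Already a fixed point.
Sat(A[a U (a | q)]) = {0, 1, 2, 4, 6, 7, 9}
|Sat(A[a U (a | q)])| = |{0, 1, 2, 4, 6, 7, 9}| = 7.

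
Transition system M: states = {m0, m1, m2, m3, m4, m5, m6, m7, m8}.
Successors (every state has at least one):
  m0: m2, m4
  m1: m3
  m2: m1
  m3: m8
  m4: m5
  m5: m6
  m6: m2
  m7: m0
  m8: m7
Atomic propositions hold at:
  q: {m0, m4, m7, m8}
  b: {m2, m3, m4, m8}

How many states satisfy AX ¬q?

5

Sat(¬q) = {m1, m2, m3, m5, m6}
Sat(AX ¬q) = {s : every successor in {m1, m2, m3, m5, m6}} = {m1, m2, m4, m5, m6}
|Sat(AX ¬q)| = |{m1, m2, m4, m5, m6}| = 5.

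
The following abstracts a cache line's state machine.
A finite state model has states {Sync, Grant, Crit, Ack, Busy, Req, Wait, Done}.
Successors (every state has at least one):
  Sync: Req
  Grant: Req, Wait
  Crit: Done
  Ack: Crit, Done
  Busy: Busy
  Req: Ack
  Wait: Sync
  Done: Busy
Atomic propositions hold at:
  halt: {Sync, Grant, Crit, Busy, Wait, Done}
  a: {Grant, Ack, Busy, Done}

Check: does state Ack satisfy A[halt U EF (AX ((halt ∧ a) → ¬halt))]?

Sat(halt ∧ a) = {Grant, Busy, Done}
Sat(¬halt) = {Ack, Req}
Sat((halt ∧ a) → ¬halt) = {Sync, Crit, Ack, Req, Wait}
Sat(AX ((halt ∧ a) → ¬halt)) = {s : every successor in {Sync, Crit, Ack, Req, Wait}} = {Sync, Grant, Req, Wait}
EF (AX ((halt ∧ a) → ¬halt)): least fixpoint, start Z0 = {Sync, Grant, Req, Wait}, add states with some successor in Z. Already a fixed point.
Sat(EF (AX ((halt ∧ a) → ¬halt))) = {Sync, Grant, Req, Wait}
A[halt U EF (AX ((halt ∧ a) → ¬halt))]: least fixpoint, start Z0 = Sat(EF (AX ((halt ∧ a) → ¬halt))) = {Sync, Grant, Req, Wait}, add states in Sat(halt) with every successor in Z. Already a fixed point.
Sat(A[halt U EF (AX ((halt ∧ a) → ¬halt))]) = {Sync, Grant, Req, Wait}
Ack ∉ Sat(A[halt U EF (AX ((halt ∧ a) → ¬halt))]) = {Sync, Grant, Req, Wait}, so the formula does not hold at Ack.

No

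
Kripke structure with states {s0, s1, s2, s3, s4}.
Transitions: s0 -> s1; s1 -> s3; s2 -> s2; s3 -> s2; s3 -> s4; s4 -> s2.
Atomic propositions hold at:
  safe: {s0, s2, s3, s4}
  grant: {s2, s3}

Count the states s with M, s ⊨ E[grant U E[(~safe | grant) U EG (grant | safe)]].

4

Sat(~safe) = {s1}
Sat(~safe | grant) = {s1, s2, s3}
Sat(grant | safe) = {s0, s2, s3, s4}
EG (grant | safe): greatest fixpoint, start Z0 = {s0, s2, s3, s4}, keep only states in Sat with some successor in Z. Z1 = {s2, s3, s4}; fixed.
Sat(EG (grant | safe)) = {s2, s3, s4}
E[(~safe | grant) U EG (grant | safe)]: least fixpoint, start Z0 = Sat(EG (grant | safe)) = {s2, s3, s4}, add states in Sat(~safe | grant) with some successor in Z. Z1 = {s1, s2, s3, s4}; fixed.
Sat(E[(~safe | grant) U EG (grant | safe)]) = {s1, s2, s3, s4}
E[grant U E[(~safe | grant) U EG (grant | safe)]]: least fixpoint, start Z0 = Sat(E[(~safe | grant) U EG (grant | safe)]) = {s1, s2, s3, s4}, add states in Sat(grant) with some successor in Z. Already a fixed point.
Sat(E[grant U E[(~safe | grant) U EG (grant | safe)]]) = {s1, s2, s3, s4}
|Sat(E[grant U E[(~safe | grant) U EG (grant | safe)]])| = |{s1, s2, s3, s4}| = 4.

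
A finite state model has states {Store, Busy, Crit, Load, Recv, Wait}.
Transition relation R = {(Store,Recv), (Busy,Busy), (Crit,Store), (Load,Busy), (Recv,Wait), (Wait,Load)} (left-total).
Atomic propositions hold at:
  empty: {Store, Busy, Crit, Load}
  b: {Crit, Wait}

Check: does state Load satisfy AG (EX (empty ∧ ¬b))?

Sat(¬b) = {Store, Busy, Load, Recv}
Sat(empty ∧ ¬b) = {Store, Busy, Load}
Sat(EX (empty ∧ ¬b)) = {s : some successor in {Store, Busy, Load}} = {Busy, Crit, Load, Wait}
AG (EX (empty ∧ ¬b)): greatest fixpoint, start Z0 = {Busy, Crit, Load, Wait}, keep only states in Sat with every successor in Z. Z1 = {Busy, Load, Wait}; fixed.
Sat(AG (EX (empty ∧ ¬b))) = {Busy, Load, Wait}
Load ∈ Sat(AG (EX (empty ∧ ¬b))) = {Busy, Load, Wait}, so the formula holds at Load.

Yes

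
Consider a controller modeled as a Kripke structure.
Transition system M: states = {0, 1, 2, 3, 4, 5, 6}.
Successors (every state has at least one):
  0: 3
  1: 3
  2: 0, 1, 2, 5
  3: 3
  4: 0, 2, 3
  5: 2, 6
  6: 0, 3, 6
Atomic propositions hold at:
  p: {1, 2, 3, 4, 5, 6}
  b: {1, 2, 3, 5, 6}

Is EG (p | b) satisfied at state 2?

Sat(p | b) = {1, 2, 3, 4, 5, 6}
EG (p | b): greatest fixpoint, start Z0 = {1, 2, 3, 4, 5, 6}, keep only states in Sat with some successor in Z. Already a fixed point.
Sat(EG (p | b)) = {1, 2, 3, 4, 5, 6}
2 ∈ Sat(EG (p | b)) = {1, 2, 3, 4, 5, 6}, so the formula holds at 2.

Yes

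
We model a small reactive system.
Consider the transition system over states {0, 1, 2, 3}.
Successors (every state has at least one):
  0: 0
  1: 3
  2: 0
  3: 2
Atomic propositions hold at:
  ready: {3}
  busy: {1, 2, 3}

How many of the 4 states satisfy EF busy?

3

EF busy: least fixpoint, start Z0 = {1, 2, 3}, add states with some successor in Z. Already a fixed point.
Sat(EF busy) = {1, 2, 3}
|Sat(EF busy)| = |{1, 2, 3}| = 3.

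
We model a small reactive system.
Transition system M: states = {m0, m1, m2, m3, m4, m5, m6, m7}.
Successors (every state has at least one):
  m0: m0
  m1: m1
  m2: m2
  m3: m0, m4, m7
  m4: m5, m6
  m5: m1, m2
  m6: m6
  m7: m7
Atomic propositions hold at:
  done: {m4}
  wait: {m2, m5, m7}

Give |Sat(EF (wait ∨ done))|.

Sat(wait ∨ done) = {m2, m4, m5, m7}
EF (wait ∨ done): least fixpoint, start Z0 = {m2, m4, m5, m7}, add states with some successor in Z. Z1 = {m2, m3, m4, m5, m7}; fixed.
Sat(EF (wait ∨ done)) = {m2, m3, m4, m5, m7}
|Sat(EF (wait ∨ done))| = |{m2, m3, m4, m5, m7}| = 5.

5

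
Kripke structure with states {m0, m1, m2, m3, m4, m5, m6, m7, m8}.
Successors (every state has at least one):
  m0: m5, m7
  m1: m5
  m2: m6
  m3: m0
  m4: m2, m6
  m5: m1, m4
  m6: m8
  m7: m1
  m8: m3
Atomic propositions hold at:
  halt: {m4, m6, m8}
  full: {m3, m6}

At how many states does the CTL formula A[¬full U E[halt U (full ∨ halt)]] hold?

Sat(¬full) = {m0, m1, m2, m4, m5, m7, m8}
Sat(full ∨ halt) = {m3, m4, m6, m8}
E[halt U (full ∨ halt)]: least fixpoint, start Z0 = Sat((full ∨ halt)) = {m3, m4, m6, m8}, add states in Sat(halt) with some successor in Z. Already a fixed point.
Sat(E[halt U (full ∨ halt)]) = {m3, m4, m6, m8}
A[¬full U E[halt U (full ∨ halt)]]: least fixpoint, start Z0 = Sat(E[halt U (full ∨ halt)]) = {m3, m4, m6, m8}, add states in Sat(¬full) with every successor in Z. Z1 = {m2, m3, m4, m6, m8}; fixed.
Sat(A[¬full U E[halt U (full ∨ halt)]]) = {m2, m3, m4, m6, m8}
|Sat(A[¬full U E[halt U (full ∨ halt)]])| = |{m2, m3, m4, m6, m8}| = 5.

5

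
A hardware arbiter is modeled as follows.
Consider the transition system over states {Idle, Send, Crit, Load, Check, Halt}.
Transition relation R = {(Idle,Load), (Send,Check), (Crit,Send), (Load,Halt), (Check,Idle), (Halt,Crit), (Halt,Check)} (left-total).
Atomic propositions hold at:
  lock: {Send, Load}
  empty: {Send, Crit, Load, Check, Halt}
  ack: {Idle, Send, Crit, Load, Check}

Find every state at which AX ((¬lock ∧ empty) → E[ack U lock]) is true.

Sat(¬lock) = {Idle, Crit, Check, Halt}
Sat(¬lock ∧ empty) = {Crit, Check, Halt}
E[ack U lock]: least fixpoint, start Z0 = Sat(lock) = {Send, Load}, add states in Sat(ack) with some successor in Z. Z1 = {Idle, Send, Crit, Load}; Z2 = {Idle, Send, Crit, Load, Check}; fixed.
Sat(E[ack U lock]) = {Idle, Send, Crit, Load, Check}
Sat((¬lock ∧ empty) → E[ack U lock]) = {Idle, Send, Crit, Load, Check}
Sat(AX ((¬lock ∧ empty) → E[ack U lock])) = {s : every successor in {Idle, Send, Crit, Load, Check}} = {Idle, Send, Crit, Check, Halt}

{Idle, Send, Crit, Check, Halt}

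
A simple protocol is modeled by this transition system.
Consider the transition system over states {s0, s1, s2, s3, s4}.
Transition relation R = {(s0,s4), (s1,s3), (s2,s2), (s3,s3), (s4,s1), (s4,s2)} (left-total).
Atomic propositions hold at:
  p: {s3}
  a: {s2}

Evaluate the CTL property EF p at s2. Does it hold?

EF p: least fixpoint, start Z0 = {s3}, add states with some successor in Z. Z1 = {s1, s3}; Z2 = {s1, s3, s4}; Z3 = {s0, s1, s3, s4}; fixed.
Sat(EF p) = {s0, s1, s3, s4}
s2 ∉ Sat(EF p) = {s0, s1, s3, s4}, so the formula does not hold at s2.

No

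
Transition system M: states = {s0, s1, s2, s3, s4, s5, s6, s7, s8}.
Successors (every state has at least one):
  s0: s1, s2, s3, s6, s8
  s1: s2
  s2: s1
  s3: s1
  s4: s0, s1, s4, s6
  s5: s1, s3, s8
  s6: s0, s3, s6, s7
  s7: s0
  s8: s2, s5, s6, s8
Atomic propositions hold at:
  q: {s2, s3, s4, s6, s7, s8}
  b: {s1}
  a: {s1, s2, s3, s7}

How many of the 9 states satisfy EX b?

Sat(EX b) = {s : some successor in {s1}} = {s0, s2, s3, s4, s5}
|Sat(EX b)| = |{s0, s2, s3, s4, s5}| = 5.

5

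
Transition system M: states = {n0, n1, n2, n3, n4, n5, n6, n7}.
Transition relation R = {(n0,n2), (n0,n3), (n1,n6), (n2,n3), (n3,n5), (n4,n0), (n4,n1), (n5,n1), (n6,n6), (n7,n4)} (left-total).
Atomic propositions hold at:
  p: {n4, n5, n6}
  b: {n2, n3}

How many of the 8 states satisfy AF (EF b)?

5

EF b: least fixpoint, start Z0 = {n2, n3}, add states with some successor in Z. Z1 = {n0, n2, n3}; Z2 = {n0, n2, n3, n4}; Z3 = {n0, n2, n3, n4, n7}; fixed.
Sat(EF b) = {n0, n2, n3, n4, n7}
AF (EF b): least fixpoint, start Z0 = {n0, n2, n3, n4, n7}, add states with every successor in Z. Already a fixed point.
Sat(AF (EF b)) = {n0, n2, n3, n4, n7}
|Sat(AF (EF b))| = |{n0, n2, n3, n4, n7}| = 5.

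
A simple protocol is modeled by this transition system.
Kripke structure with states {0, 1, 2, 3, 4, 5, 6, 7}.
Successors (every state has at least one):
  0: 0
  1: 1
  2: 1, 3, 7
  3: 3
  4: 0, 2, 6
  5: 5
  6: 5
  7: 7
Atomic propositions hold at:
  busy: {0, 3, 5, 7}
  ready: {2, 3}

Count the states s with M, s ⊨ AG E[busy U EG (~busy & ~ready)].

1

Sat(~busy) = {1, 2, 4, 6}
Sat(~ready) = {0, 1, 4, 5, 6, 7}
Sat(~busy & ~ready) = {1, 4, 6}
EG (~busy & ~ready): greatest fixpoint, start Z0 = {1, 4, 6}, keep only states in Sat with some successor in Z. Z1 = {1, 4}; Z2 = {1}; fixed.
Sat(EG (~busy & ~ready)) = {1}
E[busy U EG (~busy & ~ready)]: least fixpoint, start Z0 = Sat(EG (~busy & ~ready)) = {1}, add states in Sat(busy) with some successor in Z. Already a fixed point.
Sat(E[busy U EG (~busy & ~ready)]) = {1}
AG E[busy U EG (~busy & ~ready)]: greatest fixpoint, start Z0 = {1}, keep only states in Sat with every successor in Z. Already a fixed point.
Sat(AG E[busy U EG (~busy & ~ready)]) = {1}
|Sat(AG E[busy U EG (~busy & ~ready)])| = |{1}| = 1.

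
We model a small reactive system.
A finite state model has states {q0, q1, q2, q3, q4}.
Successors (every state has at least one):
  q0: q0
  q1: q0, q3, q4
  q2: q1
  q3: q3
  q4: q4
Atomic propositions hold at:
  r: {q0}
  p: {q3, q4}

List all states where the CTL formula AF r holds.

{q0}

AF r: least fixpoint, start Z0 = {q0}, add states with every successor in Z. Already a fixed point.
Sat(AF r) = {q0}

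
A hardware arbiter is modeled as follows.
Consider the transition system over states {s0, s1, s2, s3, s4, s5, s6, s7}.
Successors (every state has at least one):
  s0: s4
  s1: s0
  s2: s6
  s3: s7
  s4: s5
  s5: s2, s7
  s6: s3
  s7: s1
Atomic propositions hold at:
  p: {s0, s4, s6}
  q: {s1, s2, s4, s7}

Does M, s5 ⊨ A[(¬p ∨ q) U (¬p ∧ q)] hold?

Sat(¬p) = {s1, s2, s3, s5, s7}
Sat(¬p ∨ q) = {s1, s2, s3, s4, s5, s7}
Sat(¬p ∧ q) = {s1, s2, s7}
A[(¬p ∨ q) U (¬p ∧ q)]: least fixpoint, start Z0 = Sat((¬p ∧ q)) = {s1, s2, s7}, add states in Sat(¬p ∨ q) with every successor in Z. Z1 = {s1, s2, s3, s5, s7}; Z2 = {s1, s2, s3, s4, s5, s7}; fixed.
Sat(A[(¬p ∨ q) U (¬p ∧ q)]) = {s1, s2, s3, s4, s5, s7}
s5 ∈ Sat(A[(¬p ∨ q) U (¬p ∧ q)]) = {s1, s2, s3, s4, s5, s7}, so the formula holds at s5.

Yes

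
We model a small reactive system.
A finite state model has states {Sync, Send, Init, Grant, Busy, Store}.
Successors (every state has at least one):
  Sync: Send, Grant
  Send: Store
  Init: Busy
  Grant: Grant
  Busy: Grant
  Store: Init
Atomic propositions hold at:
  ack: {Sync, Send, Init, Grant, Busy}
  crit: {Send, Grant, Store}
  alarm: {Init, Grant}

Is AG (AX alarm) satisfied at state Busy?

Yes

Sat(AX alarm) = {s : every successor in {Init, Grant}} = {Grant, Busy, Store}
AG (AX alarm): greatest fixpoint, start Z0 = {Grant, Busy, Store}, keep only states in Sat with every successor in Z. Z1 = {Grant, Busy}; fixed.
Sat(AG (AX alarm)) = {Grant, Busy}
Busy ∈ Sat(AG (AX alarm)) = {Grant, Busy}, so the formula holds at Busy.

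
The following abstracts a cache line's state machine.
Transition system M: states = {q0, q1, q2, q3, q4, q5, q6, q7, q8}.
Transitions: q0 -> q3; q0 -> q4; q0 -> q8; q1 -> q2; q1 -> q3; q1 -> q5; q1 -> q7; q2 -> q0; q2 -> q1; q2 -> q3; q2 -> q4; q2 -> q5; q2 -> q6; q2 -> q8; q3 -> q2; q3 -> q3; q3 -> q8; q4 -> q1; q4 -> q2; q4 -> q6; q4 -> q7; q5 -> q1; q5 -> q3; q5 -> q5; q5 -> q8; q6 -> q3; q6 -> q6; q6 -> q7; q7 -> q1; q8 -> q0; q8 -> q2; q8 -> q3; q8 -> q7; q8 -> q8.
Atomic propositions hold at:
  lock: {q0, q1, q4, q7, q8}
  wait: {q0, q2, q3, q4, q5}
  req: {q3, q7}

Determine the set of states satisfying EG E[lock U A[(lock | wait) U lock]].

{q0, q1, q4, q7, q8}

Sat(lock | wait) = {q0, q1, q2, q3, q4, q5, q7, q8}
A[(lock | wait) U lock]: least fixpoint, start Z0 = Sat(lock) = {q0, q1, q4, q7, q8}, add states in Sat(lock | wait) with every successor in Z. Already a fixed point.
Sat(A[(lock | wait) U lock]) = {q0, q1, q4, q7, q8}
E[lock U A[(lock | wait) U lock]]: least fixpoint, start Z0 = Sat(A[(lock | wait) U lock]) = {q0, q1, q4, q7, q8}, add states in Sat(lock) with some successor in Z. Already a fixed point.
Sat(E[lock U A[(lock | wait) U lock]]) = {q0, q1, q4, q7, q8}
EG E[lock U A[(lock | wait) U lock]]: greatest fixpoint, start Z0 = {q0, q1, q4, q7, q8}, keep only states in Sat with some successor in Z. Already a fixed point.
Sat(EG E[lock U A[(lock | wait) U lock]]) = {q0, q1, q4, q7, q8}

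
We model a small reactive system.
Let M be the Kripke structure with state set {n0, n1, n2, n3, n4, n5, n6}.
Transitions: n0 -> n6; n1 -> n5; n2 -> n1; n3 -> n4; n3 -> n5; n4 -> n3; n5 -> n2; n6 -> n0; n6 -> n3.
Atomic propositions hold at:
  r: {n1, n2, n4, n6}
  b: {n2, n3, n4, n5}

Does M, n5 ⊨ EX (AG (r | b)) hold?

Sat(r | b) = {n1, n2, n3, n4, n5, n6}
AG (r | b): greatest fixpoint, start Z0 = {n1, n2, n3, n4, n5, n6}, keep only states in Sat with every successor in Z. Z1 = {n1, n2, n3, n4, n5}; fixed.
Sat(AG (r | b)) = {n1, n2, n3, n4, n5}
Sat(EX (AG (r | b))) = {s : some successor in {n1, n2, n3, n4, n5}} = {n1, n2, n3, n4, n5, n6}
n5 ∈ Sat(EX (AG (r | b))) = {n1, n2, n3, n4, n5, n6}, so the formula holds at n5.

Yes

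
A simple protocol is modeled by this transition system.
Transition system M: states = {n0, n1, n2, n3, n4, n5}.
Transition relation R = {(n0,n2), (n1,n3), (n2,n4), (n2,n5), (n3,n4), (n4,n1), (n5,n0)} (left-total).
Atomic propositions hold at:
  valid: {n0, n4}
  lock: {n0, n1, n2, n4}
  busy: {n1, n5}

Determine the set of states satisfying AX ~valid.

{n0, n1, n4}

Sat(~valid) = {n1, n2, n3, n5}
Sat(AX ~valid) = {s : every successor in {n1, n2, n3, n5}} = {n0, n1, n4}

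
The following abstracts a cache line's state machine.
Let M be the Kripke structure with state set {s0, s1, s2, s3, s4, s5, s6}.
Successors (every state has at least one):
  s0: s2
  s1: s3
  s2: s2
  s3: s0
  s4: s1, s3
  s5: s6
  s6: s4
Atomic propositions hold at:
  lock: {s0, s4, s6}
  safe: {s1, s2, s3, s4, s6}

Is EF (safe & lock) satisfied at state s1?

Sat(safe & lock) = {s4, s6}
EF (safe & lock): least fixpoint, start Z0 = {s4, s6}, add states with some successor in Z. Z1 = {s4, s5, s6}; fixed.
Sat(EF (safe & lock)) = {s4, s5, s6}
s1 ∉ Sat(EF (safe & lock)) = {s4, s5, s6}, so the formula does not hold at s1.

No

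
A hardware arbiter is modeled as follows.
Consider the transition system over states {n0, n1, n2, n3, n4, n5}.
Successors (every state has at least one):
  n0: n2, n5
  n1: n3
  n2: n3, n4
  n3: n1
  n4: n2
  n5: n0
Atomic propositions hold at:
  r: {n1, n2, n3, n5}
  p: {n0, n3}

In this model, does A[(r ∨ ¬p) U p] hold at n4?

Sat(¬p) = {n1, n2, n4, n5}
Sat(r ∨ ¬p) = {n1, n2, n3, n4, n5}
A[(r ∨ ¬p) U p]: least fixpoint, start Z0 = Sat(p) = {n0, n3}, add states in Sat(r ∨ ¬p) with every successor in Z. Z1 = {n0, n1, n3, n5}; fixed.
Sat(A[(r ∨ ¬p) U p]) = {n0, n1, n3, n5}
n4 ∉ Sat(A[(r ∨ ¬p) U p]) = {n0, n1, n3, n5}, so the formula does not hold at n4.

No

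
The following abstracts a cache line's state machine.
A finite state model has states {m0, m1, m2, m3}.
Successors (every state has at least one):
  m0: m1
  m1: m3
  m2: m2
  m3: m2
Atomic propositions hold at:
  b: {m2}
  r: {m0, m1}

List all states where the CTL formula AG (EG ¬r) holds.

Sat(¬r) = {m2, m3}
EG ¬r: greatest fixpoint, start Z0 = {m2, m3}, keep only states in Sat with some successor in Z. Already a fixed point.
Sat(EG ¬r) = {m2, m3}
AG (EG ¬r): greatest fixpoint, start Z0 = {m2, m3}, keep only states in Sat with every successor in Z. Already a fixed point.
Sat(AG (EG ¬r)) = {m2, m3}

{m2, m3}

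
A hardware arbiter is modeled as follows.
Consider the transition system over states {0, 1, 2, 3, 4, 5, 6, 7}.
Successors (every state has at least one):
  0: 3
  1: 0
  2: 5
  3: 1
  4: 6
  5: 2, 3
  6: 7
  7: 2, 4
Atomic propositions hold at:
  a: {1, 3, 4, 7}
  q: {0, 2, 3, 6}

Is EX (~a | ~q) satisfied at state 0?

Sat(~a) = {0, 2, 5, 6}
Sat(~q) = {1, 4, 5, 7}
Sat(~a | ~q) = {0, 1, 2, 4, 5, 6, 7}
Sat(EX (~a | ~q)) = {s : some successor in {0, 1, 2, 4, 5, 6, 7}} = {1, 2, 3, 4, 5, 6, 7}
0 ∉ Sat(EX (~a | ~q)) = {1, 2, 3, 4, 5, 6, 7}, so the formula does not hold at 0.

No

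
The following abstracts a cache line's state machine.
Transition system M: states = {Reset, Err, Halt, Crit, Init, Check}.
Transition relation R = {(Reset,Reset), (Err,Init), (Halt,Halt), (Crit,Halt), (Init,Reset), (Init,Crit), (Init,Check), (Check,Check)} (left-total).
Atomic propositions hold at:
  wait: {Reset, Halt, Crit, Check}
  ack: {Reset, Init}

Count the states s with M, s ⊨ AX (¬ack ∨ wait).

5

Sat(¬ack) = {Err, Halt, Crit, Check}
Sat(¬ack ∨ wait) = {Reset, Err, Halt, Crit, Check}
Sat(AX (¬ack ∨ wait)) = {s : every successor in {Reset, Err, Halt, Crit, Check}} = {Reset, Halt, Crit, Init, Check}
|Sat(AX (¬ack ∨ wait))| = |{Reset, Halt, Crit, Init, Check}| = 5.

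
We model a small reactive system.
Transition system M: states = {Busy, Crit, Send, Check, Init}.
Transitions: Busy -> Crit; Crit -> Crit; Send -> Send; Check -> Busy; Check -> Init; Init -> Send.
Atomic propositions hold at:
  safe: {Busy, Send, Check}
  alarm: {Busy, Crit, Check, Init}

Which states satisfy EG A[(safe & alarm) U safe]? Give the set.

Sat(safe & alarm) = {Busy, Check}
A[(safe & alarm) U safe]: least fixpoint, start Z0 = Sat(safe) = {Busy, Send, Check}, add states in Sat(safe & alarm) with every successor in Z. Already a fixed point.
Sat(A[(safe & alarm) U safe]) = {Busy, Send, Check}
EG A[(safe & alarm) U safe]: greatest fixpoint, start Z0 = {Busy, Send, Check}, keep only states in Sat with some successor in Z. Z1 = {Send, Check}; Z2 = {Send}; fixed.
Sat(EG A[(safe & alarm) U safe]) = {Send}

{Send}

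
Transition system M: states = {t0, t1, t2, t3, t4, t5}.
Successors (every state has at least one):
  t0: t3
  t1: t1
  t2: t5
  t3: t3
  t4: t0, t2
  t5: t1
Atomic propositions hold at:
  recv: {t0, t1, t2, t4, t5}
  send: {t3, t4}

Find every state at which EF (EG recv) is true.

EG recv: greatest fixpoint, start Z0 = {t0, t1, t2, t4, t5}, keep only states in Sat with some successor in Z. Z1 = {t1, t2, t4, t5}; fixed.
Sat(EG recv) = {t1, t2, t4, t5}
EF (EG recv): least fixpoint, start Z0 = {t1, t2, t4, t5}, add states with some successor in Z. Already a fixed point.
Sat(EF (EG recv)) = {t1, t2, t4, t5}

{t1, t2, t4, t5}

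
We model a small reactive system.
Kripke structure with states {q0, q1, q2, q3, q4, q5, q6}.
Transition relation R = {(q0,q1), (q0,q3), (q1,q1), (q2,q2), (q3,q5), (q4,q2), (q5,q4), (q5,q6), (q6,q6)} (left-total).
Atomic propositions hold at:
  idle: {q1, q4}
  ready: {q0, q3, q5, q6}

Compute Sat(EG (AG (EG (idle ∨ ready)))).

{q1, q6}

Sat(idle ∨ ready) = {q0, q1, q3, q4, q5, q6}
EG (idle ∨ ready): greatest fixpoint, start Z0 = {q0, q1, q3, q4, q5, q6}, keep only states in Sat with some successor in Z. Z1 = {q0, q1, q3, q5, q6}; fixed.
Sat(EG (idle ∨ ready)) = {q0, q1, q3, q5, q6}
AG (EG (idle ∨ ready)): greatest fixpoint, start Z0 = {q0, q1, q3, q5, q6}, keep only states in Sat with every successor in Z. Z1 = {q0, q1, q3, q6}; Z2 = {q0, q1, q6}; Z3 = {q1, q6}; fixed.
Sat(AG (EG (idle ∨ ready))) = {q1, q6}
EG (AG (EG (idle ∨ ready))): greatest fixpoint, start Z0 = {q1, q6}, keep only states in Sat with some successor in Z. Already a fixed point.
Sat(EG (AG (EG (idle ∨ ready)))) = {q1, q6}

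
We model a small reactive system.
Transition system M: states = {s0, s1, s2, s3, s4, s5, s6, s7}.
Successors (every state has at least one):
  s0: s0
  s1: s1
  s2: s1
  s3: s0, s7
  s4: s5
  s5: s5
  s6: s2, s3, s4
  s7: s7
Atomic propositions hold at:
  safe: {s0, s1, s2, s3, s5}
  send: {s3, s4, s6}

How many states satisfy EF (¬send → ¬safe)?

4

Sat(¬send) = {s0, s1, s2, s5, s7}
Sat(¬safe) = {s4, s6, s7}
Sat(¬send → ¬safe) = {s3, s4, s6, s7}
EF (¬send → ¬safe): least fixpoint, start Z0 = {s3, s4, s6, s7}, add states with some successor in Z. Already a fixed point.
Sat(EF (¬send → ¬safe)) = {s3, s4, s6, s7}
|Sat(EF (¬send → ¬safe))| = |{s3, s4, s6, s7}| = 4.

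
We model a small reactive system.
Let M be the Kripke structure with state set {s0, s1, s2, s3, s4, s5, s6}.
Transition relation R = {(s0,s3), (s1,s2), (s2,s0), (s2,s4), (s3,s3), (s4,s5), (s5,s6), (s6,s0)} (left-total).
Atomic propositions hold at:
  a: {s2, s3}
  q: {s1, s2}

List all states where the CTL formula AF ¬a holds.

{s0, s1, s2, s4, s5, s6}

Sat(¬a) = {s0, s1, s4, s5, s6}
AF ¬a: least fixpoint, start Z0 = {s0, s1, s4, s5, s6}, add states with every successor in Z. Z1 = {s0, s1, s2, s4, s5, s6}; fixed.
Sat(AF ¬a) = {s0, s1, s2, s4, s5, s6}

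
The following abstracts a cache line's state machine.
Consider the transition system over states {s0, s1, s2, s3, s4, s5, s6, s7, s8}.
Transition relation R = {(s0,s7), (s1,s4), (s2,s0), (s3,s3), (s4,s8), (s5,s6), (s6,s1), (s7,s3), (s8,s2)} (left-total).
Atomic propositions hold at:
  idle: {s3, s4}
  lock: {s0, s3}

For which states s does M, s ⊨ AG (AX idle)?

Sat(AX idle) = {s : every successor in {s3, s4}} = {s1, s3, s7}
AG (AX idle): greatest fixpoint, start Z0 = {s1, s3, s7}, keep only states in Sat with every successor in Z. Z1 = {s3, s7}; fixed.
Sat(AG (AX idle)) = {s3, s7}

{s3, s7}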